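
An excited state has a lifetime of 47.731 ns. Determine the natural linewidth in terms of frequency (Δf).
1.667 MHz

Using the energy-time uncertainty principle and E = hf:
ΔEΔt ≥ ℏ/2
hΔf·Δt ≥ ℏ/2

The minimum frequency uncertainty is:
Δf = ℏ/(2hτ) = 1/(4πτ)
Δf = 1/(4π × 4.773e-08 s)
Δf = 1.667e+06 Hz = 1.667 MHz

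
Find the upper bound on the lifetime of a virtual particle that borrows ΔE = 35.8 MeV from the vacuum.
9.193 ys

Using the energy-time uncertainty principle:
ΔEΔt ≥ ℏ/2

For a virtual particle borrowing energy ΔE, the maximum lifetime is:
Δt_max = ℏ/(2ΔE)

Converting energy:
ΔE = 35.8 MeV = 5.736e-12 J

Δt_max = (1.055e-34 J·s) / (2 × 5.736e-12 J)
Δt_max = 9.193e-24 s = 9.193 ys

Virtual particles with higher borrowed energy exist for shorter times.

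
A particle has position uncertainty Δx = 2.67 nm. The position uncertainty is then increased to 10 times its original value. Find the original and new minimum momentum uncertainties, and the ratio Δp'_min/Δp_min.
Original Δp_min = 1.975 × 10^-26 kg·m/s; new Δp'_min = 1.975 × 10^-27 kg·m/s; ratio Δp'_min/Δp_min = 1/10.

From the uncertainty principle ΔxΔp ≥ ℏ/2, the minimum momentum uncertainty is Δp_min = ℏ/(2Δx).

Original (Δx = 2.67 nm = 2.670e-09 m):
Δp_min = (1.055e-34 J·s)/(2 × 2.670e-09 m) = 1.975e-26 kg·m/s

When Δx → 10Δx:
Δp'_min = ℏ/(2 × 10Δx) = (1/10) × ℏ/(2Δx) = (1/10) × Δp_min
Δp'_min = 1/10 × 1.975e-26 kg·m/s = 1.975e-27 kg·m/s

Since Δp_min ∝ 1/Δx, when Δx is increased to 10 times its original value, Δp_min decreases to 1/10 of its original value.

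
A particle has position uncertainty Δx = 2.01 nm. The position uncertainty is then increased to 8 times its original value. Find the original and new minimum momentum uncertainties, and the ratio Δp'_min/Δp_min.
Original Δp_min = 2.623 × 10^-26 kg·m/s; new Δp'_min = 3.279 × 10^-27 kg·m/s; ratio Δp'_min/Δp_min = 1/8.

From the uncertainty principle ΔxΔp ≥ ℏ/2, the minimum momentum uncertainty is Δp_min = ℏ/(2Δx).

Original (Δx = 2.01 nm = 2.010e-09 m):
Δp_min = (1.055e-34 J·s)/(2 × 2.010e-09 m) = 2.623e-26 kg·m/s

When Δx → 8Δx:
Δp'_min = ℏ/(2 × 8Δx) = (1/8) × ℏ/(2Δx) = (1/8) × Δp_min
Δp'_min = 1/8 × 2.623e-26 kg·m/s = 3.279e-27 kg·m/s

Since Δp_min ∝ 1/Δx, when Δx is increased to 8 times its original value, Δp_min decreases to 1/8 of its original value.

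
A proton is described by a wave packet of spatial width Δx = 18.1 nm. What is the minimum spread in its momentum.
2.913 × 10^-27 kg·m/s

For a wave packet, the spatial width Δx and momentum spread Δp are related by the uncertainty principle:
ΔxΔp ≥ ℏ/2

The minimum momentum spread is:
Δp_min = ℏ/(2Δx)
Δp_min = (1.055e-34 J·s) / (2 × 1.810e-08 m)
Δp_min = 2.913e-27 kg·m/s

A wave packet cannot have both a well-defined position and well-defined momentum.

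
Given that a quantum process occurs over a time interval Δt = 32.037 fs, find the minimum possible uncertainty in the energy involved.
10.273 meV

Using the energy-time uncertainty principle:
ΔEΔt ≥ ℏ/2

The minimum uncertainty in energy is:
ΔE_min = ℏ/(2Δt)
ΔE_min = (1.055e-34 J·s) / (2 × 3.204e-14 s)
ΔE_min = 1.646e-21 J = 10.273 meV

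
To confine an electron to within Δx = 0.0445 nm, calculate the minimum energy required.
4.810 eV

Localizing a particle requires giving it sufficient momentum uncertainty:

1. From uncertainty principle: Δp ≥ ℏ/(2Δx)
   Δp_min = (1.055e-34 J·s) / (2 × 4.450e-11 m)
   Δp_min = 1.185e-24 kg·m/s

2. This momentum uncertainty corresponds to kinetic energy:
   KE ≈ (Δp)²/(2m) = (1.185e-24)²/(2 × 9.109e-31 kg)
   KE = 7.706e-19 J = 4.810 eV

Tighter localization requires more energy.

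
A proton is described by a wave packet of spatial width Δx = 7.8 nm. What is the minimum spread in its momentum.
6.760 × 10^-27 kg·m/s

For a wave packet, the spatial width Δx and momentum spread Δp are related by the uncertainty principle:
ΔxΔp ≥ ℏ/2

The minimum momentum spread is:
Δp_min = ℏ/(2Δx)
Δp_min = (1.055e-34 J·s) / (2 × 7.800e-09 m)
Δp_min = 6.760e-27 kg·m/s

A wave packet cannot have both a well-defined position and well-defined momentum.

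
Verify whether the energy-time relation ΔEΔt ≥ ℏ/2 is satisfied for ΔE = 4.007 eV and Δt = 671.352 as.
Yes, it satisfies the uncertainty relation.

Calculate the product ΔEΔt:
ΔE = 4.007 eV = 6.420e-19 J
ΔEΔt = (6.420e-19 J) × (6.714e-16 s)
ΔEΔt = 4.310e-34 J·s

Compare to the minimum allowed value ℏ/2:
ℏ/2 = 5.273e-35 J·s

Since ΔEΔt = 4.310e-34 J·s ≥ 5.273e-35 J·s = ℏ/2,
this satisfies the uncertainty relation.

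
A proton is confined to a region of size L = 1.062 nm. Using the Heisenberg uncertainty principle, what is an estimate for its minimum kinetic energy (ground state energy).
4.599 μeV

Using the uncertainty principle to estimate ground state energy:

1. The position uncertainty is approximately the confinement size:
   Δx ≈ L = 1.062e-09 m

2. From ΔxΔp ≥ ℏ/2, the minimum momentum uncertainty is:
   Δp ≈ ℏ/(2L) = 4.965e-26 kg·m/s

3. The kinetic energy is approximately:
   KE ≈ (Δp)²/(2m) = (4.965e-26)²/(2 × 1.673e-27 kg)
   KE ≈ 7.369e-25 J = 4.599 μeV

This is an order-of-magnitude estimate of the ground state energy.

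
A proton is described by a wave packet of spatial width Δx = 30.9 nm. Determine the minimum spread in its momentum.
1.706 × 10^-27 kg·m/s

For a wave packet, the spatial width Δx and momentum spread Δp are related by the uncertainty principle:
ΔxΔp ≥ ℏ/2

The minimum momentum spread is:
Δp_min = ℏ/(2Δx)
Δp_min = (1.055e-34 J·s) / (2 × 3.090e-08 m)
Δp_min = 1.706e-27 kg·m/s

A wave packet cannot have both a well-defined position and well-defined momentum.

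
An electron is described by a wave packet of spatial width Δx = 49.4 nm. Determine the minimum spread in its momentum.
1.067 × 10^-27 kg·m/s

For a wave packet, the spatial width Δx and momentum spread Δp are related by the uncertainty principle:
ΔxΔp ≥ ℏ/2

The minimum momentum spread is:
Δp_min = ℏ/(2Δx)
Δp_min = (1.055e-34 J·s) / (2 × 4.940e-08 m)
Δp_min = 1.067e-27 kg·m/s

A wave packet cannot have both a well-defined position and well-defined momentum.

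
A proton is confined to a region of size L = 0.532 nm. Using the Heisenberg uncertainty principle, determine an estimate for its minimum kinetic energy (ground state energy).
18.329 μeV

Using the uncertainty principle to estimate ground state energy:

1. The position uncertainty is approximately the confinement size:
   Δx ≈ L = 5.320e-10 m

2. From ΔxΔp ≥ ℏ/2, the minimum momentum uncertainty is:
   Δp ≈ ℏ/(2L) = 9.911e-26 kg·m/s

3. The kinetic energy is approximately:
   KE ≈ (Δp)²/(2m) = (9.911e-26)²/(2 × 1.673e-27 kg)
   KE ≈ 2.937e-24 J = 18.329 μeV

This is an order-of-magnitude estimate of the ground state energy.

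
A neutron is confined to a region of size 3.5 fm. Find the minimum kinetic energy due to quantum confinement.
422.883 keV

Using the uncertainty principle:

1. Position uncertainty: Δx ≈ 3.500e-15 m
2. Minimum momentum uncertainty: Δp = ℏ/(2Δx) = 1.507e-20 kg·m/s
3. Minimum kinetic energy:
   KE = (Δp)²/(2m) = (1.507e-20)²/(2 × 1.675e-27 kg)
   KE = 6.775e-14 J = 422.883 keV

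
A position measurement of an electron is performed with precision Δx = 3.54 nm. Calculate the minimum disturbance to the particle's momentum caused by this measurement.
1.490 × 10^-26 kg·m/s

The uncertainty principle implies that measuring position disturbs momentum:
ΔxΔp ≥ ℏ/2

When we measure position with precision Δx, we necessarily introduce a momentum uncertainty:
Δp ≥ ℏ/(2Δx)
Δp_min = (1.055e-34 J·s) / (2 × 3.540e-09 m)
Δp_min = 1.490e-26 kg·m/s

The more precisely we measure position, the greater the momentum disturbance.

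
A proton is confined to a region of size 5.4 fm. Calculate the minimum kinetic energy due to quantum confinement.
177.896 keV

Using the uncertainty principle:

1. Position uncertainty: Δx ≈ 5.400e-15 m
2. Minimum momentum uncertainty: Δp = ℏ/(2Δx) = 9.765e-21 kg·m/s
3. Minimum kinetic energy:
   KE = (Δp)²/(2m) = (9.765e-21)²/(2 × 1.673e-27 kg)
   KE = 2.850e-14 J = 177.896 keV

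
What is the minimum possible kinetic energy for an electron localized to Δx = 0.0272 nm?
12.874 eV

Localizing a particle requires giving it sufficient momentum uncertainty:

1. From uncertainty principle: Δp ≥ ℏ/(2Δx)
   Δp_min = (1.055e-34 J·s) / (2 × 2.720e-11 m)
   Δp_min = 1.939e-24 kg·m/s

2. This momentum uncertainty corresponds to kinetic energy:
   KE ≈ (Δp)²/(2m) = (1.939e-24)²/(2 × 9.109e-31 kg)
   KE = 2.063e-18 J = 12.874 eV

Tighter localization requires more energy.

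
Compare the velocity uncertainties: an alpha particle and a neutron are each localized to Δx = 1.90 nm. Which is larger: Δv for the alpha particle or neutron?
The neutron has the larger minimum velocity uncertainty, by a ratio of 4.0.

For both particles, Δp_min = ℏ/(2Δx) = 2.775e-26 kg·m/s (same for both).

The velocity uncertainty is Δv = Δp/m:
- alpha particle: Δv = 2.775e-26 / 6.645e-27 = 4.177e+00 m/s = 4.177 m/s
- neutron: Δv = 2.775e-26 / 1.675e-27 = 1.657e+01 m/s = 16.569 m/s

Ratio: 1.657e+01 / 4.177e+00 = 4.0

The lighter particle has larger velocity uncertainty because Δv ∝ 1/m.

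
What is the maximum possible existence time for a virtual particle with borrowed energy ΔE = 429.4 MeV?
7.664 × 10^-25 s

Using the energy-time uncertainty principle:
ΔEΔt ≥ ℏ/2

For a virtual particle borrowing energy ΔE, the maximum lifetime is:
Δt_max = ℏ/(2ΔE)

Converting energy:
ΔE = 429.4 MeV = 6.880e-11 J

Δt_max = (1.055e-34 J·s) / (2 × 6.880e-11 J)
Δt_max = 7.664e-25 s = 7.664 × 10^-25 s

Virtual particles with higher borrowed energy exist for shorter times.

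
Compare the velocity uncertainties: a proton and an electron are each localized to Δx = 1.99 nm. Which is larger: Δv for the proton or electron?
The electron has the larger minimum velocity uncertainty, by a ratio of 1836.2.

For both particles, Δp_min = ℏ/(2Δx) = 2.650e-26 kg·m/s (same for both).

The velocity uncertainty is Δv = Δp/m:
- proton: Δv = 2.650e-26 / 1.673e-27 = 1.584e+01 m/s = 15.841 m/s
- electron: Δv = 2.650e-26 / 9.109e-31 = 2.909e+04 m/s = 29.087 km/s

Ratio: 2.909e+04 / 1.584e+01 = 1836.2

The lighter particle has larger velocity uncertainty because Δv ∝ 1/m.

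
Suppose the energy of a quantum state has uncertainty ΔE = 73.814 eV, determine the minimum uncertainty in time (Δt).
4.459 as

Using the energy-time uncertainty principle:
ΔEΔt ≥ ℏ/2

The minimum uncertainty in time is:
Δt_min = ℏ/(2ΔE)
Δt_min = (1.055e-34 J·s) / (2 × 1.183e-17 J)
Δt_min = 4.459e-18 s = 4.459 as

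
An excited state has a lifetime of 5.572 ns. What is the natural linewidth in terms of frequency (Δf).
14.282 MHz

Using the energy-time uncertainty principle and E = hf:
ΔEΔt ≥ ℏ/2
hΔf·Δt ≥ ℏ/2

The minimum frequency uncertainty is:
Δf = ℏ/(2hτ) = 1/(4πτ)
Δf = 1/(4π × 5.572e-09 s)
Δf = 1.428e+07 Hz = 14.282 MHz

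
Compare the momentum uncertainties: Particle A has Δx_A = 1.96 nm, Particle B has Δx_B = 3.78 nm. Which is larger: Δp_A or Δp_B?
Particle A has the larger minimum momentum uncertainty, by a factor of 1.93.

For each particle, the minimum momentum uncertainty is Δp_min = ℏ/(2Δx):

Particle A: Δp_A = ℏ/(2×1.960e-09 m) = 2.690e-26 kg·m/s
Particle B: Δp_B = ℏ/(2×3.780e-09 m) = 1.395e-26 kg·m/s

Ratio: Δp_A/Δp_B = 1.93

Since Δp_min ∝ 1/Δx, the particle with smaller position uncertainty (A) has larger momentum uncertainty.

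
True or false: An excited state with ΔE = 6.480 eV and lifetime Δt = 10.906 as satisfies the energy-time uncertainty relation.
No, it violates the uncertainty relation.

Calculate the product ΔEΔt:
ΔE = 6.480 eV = 1.038e-18 J
ΔEΔt = (1.038e-18 J) × (1.091e-17 s)
ΔEΔt = 1.132e-35 J·s

Compare to the minimum allowed value ℏ/2:
ℏ/2 = 5.273e-35 J·s

Since ΔEΔt = 1.132e-35 J·s < 5.273e-35 J·s = ℏ/2,
this violates the uncertainty relation.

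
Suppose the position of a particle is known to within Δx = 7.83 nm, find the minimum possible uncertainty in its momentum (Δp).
6.734 × 10^-27 kg·m/s

Using the Heisenberg uncertainty principle:
ΔxΔp ≥ ℏ/2

The minimum uncertainty in momentum is:
Δp_min = ℏ/(2Δx)
Δp_min = (1.055e-34 J·s) / (2 × 7.830e-09 m)
Δp_min = 6.734e-27 kg·m/s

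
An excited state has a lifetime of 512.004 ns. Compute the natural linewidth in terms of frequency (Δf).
155.424 kHz

Using the energy-time uncertainty principle and E = hf:
ΔEΔt ≥ ℏ/2
hΔf·Δt ≥ ℏ/2

The minimum frequency uncertainty is:
Δf = ℏ/(2hτ) = 1/(4πτ)
Δf = 1/(4π × 5.120e-07 s)
Δf = 1.554e+05 Hz = 155.424 kHz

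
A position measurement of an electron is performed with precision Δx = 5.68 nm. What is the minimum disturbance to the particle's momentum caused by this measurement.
9.283 × 10^-27 kg·m/s

The uncertainty principle implies that measuring position disturbs momentum:
ΔxΔp ≥ ℏ/2

When we measure position with precision Δx, we necessarily introduce a momentum uncertainty:
Δp ≥ ℏ/(2Δx)
Δp_min = (1.055e-34 J·s) / (2 × 5.680e-09 m)
Δp_min = 9.283e-27 kg·m/s

The more precisely we measure position, the greater the momentum disturbance.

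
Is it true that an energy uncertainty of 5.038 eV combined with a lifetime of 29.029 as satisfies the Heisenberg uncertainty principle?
No, it violates the uncertainty relation.

Calculate the product ΔEΔt:
ΔE = 5.038 eV = 8.072e-19 J
ΔEΔt = (8.072e-19 J) × (2.903e-17 s)
ΔEΔt = 2.343e-35 J·s

Compare to the minimum allowed value ℏ/2:
ℏ/2 = 5.273e-35 J·s

Since ΔEΔt = 2.343e-35 J·s < 5.273e-35 J·s = ℏ/2,
this violates the uncertainty relation.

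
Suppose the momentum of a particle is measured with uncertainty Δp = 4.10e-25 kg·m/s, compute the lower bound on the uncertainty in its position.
128.606 pm

Using the Heisenberg uncertainty principle:
ΔxΔp ≥ ℏ/2

The minimum uncertainty in position is:
Δx_min = ℏ/(2Δp)
Δx_min = (1.055e-34 J·s) / (2 × 4.100e-25 kg·m/s)
Δx_min = 1.286e-10 m = 128.606 pm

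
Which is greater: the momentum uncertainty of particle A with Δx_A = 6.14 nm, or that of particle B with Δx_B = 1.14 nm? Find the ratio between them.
Particle B has the larger minimum momentum uncertainty, by a factor of 5.39.

For each particle, the minimum momentum uncertainty is Δp_min = ℏ/(2Δx):

Particle A: Δp_A = ℏ/(2×6.140e-09 m) = 8.588e-27 kg·m/s
Particle B: Δp_B = ℏ/(2×1.140e-09 m) = 4.625e-26 kg·m/s

Ratio: Δp_B/Δp_A = 5.39

Since Δp_min ∝ 1/Δx, the particle with smaller position uncertainty (B) has larger momentum uncertainty.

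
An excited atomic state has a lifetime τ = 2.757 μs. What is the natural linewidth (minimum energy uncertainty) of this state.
119.371 peV

Using the energy-time uncertainty principle:
ΔEΔt ≥ ℏ/2

The lifetime τ represents the time uncertainty Δt.
The natural linewidth (minimum energy uncertainty) is:

ΔE = ℏ/(2τ)
ΔE = (1.055e-34 J·s) / (2 × 2.757e-06 s)
ΔE = 1.913e-29 J = 119.371 peV

This natural linewidth limits the precision of spectroscopic measurements.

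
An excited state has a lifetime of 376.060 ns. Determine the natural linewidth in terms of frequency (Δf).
211.608 kHz

Using the energy-time uncertainty principle and E = hf:
ΔEΔt ≥ ℏ/2
hΔf·Δt ≥ ℏ/2

The minimum frequency uncertainty is:
Δf = ℏ/(2hτ) = 1/(4πτ)
Δf = 1/(4π × 3.761e-07 s)
Δf = 2.116e+05 Hz = 211.608 kHz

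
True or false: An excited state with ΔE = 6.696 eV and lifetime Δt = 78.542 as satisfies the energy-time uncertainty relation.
Yes, it satisfies the uncertainty relation.

Calculate the product ΔEΔt:
ΔE = 6.696 eV = 1.073e-18 J
ΔEΔt = (1.073e-18 J) × (7.854e-17 s)
ΔEΔt = 8.426e-35 J·s

Compare to the minimum allowed value ℏ/2:
ℏ/2 = 5.273e-35 J·s

Since ΔEΔt = 8.426e-35 J·s ≥ 5.273e-35 J·s = ℏ/2,
this satisfies the uncertainty relation.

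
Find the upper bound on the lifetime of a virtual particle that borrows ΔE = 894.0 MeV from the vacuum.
3.681 × 10^-25 s

Using the energy-time uncertainty principle:
ΔEΔt ≥ ℏ/2

For a virtual particle borrowing energy ΔE, the maximum lifetime is:
Δt_max = ℏ/(2ΔE)

Converting energy:
ΔE = 894.0 MeV = 1.432e-10 J

Δt_max = (1.055e-34 J·s) / (2 × 1.432e-10 J)
Δt_max = 3.681e-25 s = 3.681 × 10^-25 s

Virtual particles with higher borrowed energy exist for shorter times.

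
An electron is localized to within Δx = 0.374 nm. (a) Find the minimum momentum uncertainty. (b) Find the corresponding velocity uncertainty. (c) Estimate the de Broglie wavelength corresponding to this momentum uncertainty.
(a) Δp_min = 1.410 × 10^-25 kg·m/s
(b) Δv_min = 154.770 km/s
(c) λ_dB = 4.700 nm

Step-by-step:

(a) From the uncertainty principle:
Δp_min = ℏ/(2Δx) = (1.055e-34 J·s)/(2 × 3.740e-10 m) = 1.410e-25 kg·m/s

(b) The velocity uncertainty:
Δv = Δp/m = (1.410e-25 kg·m/s)/(9.109e-31 kg) = 1.548e+05 m/s = 154.770 km/s

(c) The de Broglie wavelength for this momentum:
λ = h/p = (6.626e-34 J·s)/(1.410e-25 kg·m/s) = 4.700e-09 m = 4.700 nm

Note: The de Broglie wavelength is comparable to the localization size, as expected from wave-particle duality.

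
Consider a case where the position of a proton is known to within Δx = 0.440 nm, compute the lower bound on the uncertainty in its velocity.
71.647 m/s

Using the Heisenberg uncertainty principle and Δp = mΔv:
ΔxΔp ≥ ℏ/2
Δx(mΔv) ≥ ℏ/2

The minimum uncertainty in velocity is:
Δv_min = ℏ/(2mΔx)
Δv_min = (1.055e-34 J·s) / (2 × 1.673e-27 kg × 4.400e-10 m)
Δv_min = 7.165e+01 m/s = 71.647 m/s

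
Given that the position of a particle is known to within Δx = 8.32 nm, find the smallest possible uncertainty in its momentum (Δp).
6.338 × 10^-27 kg·m/s

Using the Heisenberg uncertainty principle:
ΔxΔp ≥ ℏ/2

The minimum uncertainty in momentum is:
Δp_min = ℏ/(2Δx)
Δp_min = (1.055e-34 J·s) / (2 × 8.320e-09 m)
Δp_min = 6.338e-27 kg·m/s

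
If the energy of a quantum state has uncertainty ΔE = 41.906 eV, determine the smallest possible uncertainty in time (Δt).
7.853 as

Using the energy-time uncertainty principle:
ΔEΔt ≥ ℏ/2

The minimum uncertainty in time is:
Δt_min = ℏ/(2ΔE)
Δt_min = (1.055e-34 J·s) / (2 × 6.714e-18 J)
Δt_min = 7.853e-18 s = 7.853 as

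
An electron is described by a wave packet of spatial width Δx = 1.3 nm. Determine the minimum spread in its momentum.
4.056 × 10^-26 kg·m/s

For a wave packet, the spatial width Δx and momentum spread Δp are related by the uncertainty principle:
ΔxΔp ≥ ℏ/2

The minimum momentum spread is:
Δp_min = ℏ/(2Δx)
Δp_min = (1.055e-34 J·s) / (2 × 1.300e-09 m)
Δp_min = 4.056e-26 kg·m/s

A wave packet cannot have both a well-defined position and well-defined momentum.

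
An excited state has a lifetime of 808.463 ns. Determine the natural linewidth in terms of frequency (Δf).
98.431 kHz

Using the energy-time uncertainty principle and E = hf:
ΔEΔt ≥ ℏ/2
hΔf·Δt ≥ ℏ/2

The minimum frequency uncertainty is:
Δf = ℏ/(2hτ) = 1/(4πτ)
Δf = 1/(4π × 8.085e-07 s)
Δf = 9.843e+04 Hz = 98.431 kHz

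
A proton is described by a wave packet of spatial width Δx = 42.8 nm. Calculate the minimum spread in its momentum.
1.232 × 10^-27 kg·m/s

For a wave packet, the spatial width Δx and momentum spread Δp are related by the uncertainty principle:
ΔxΔp ≥ ℏ/2

The minimum momentum spread is:
Δp_min = ℏ/(2Δx)
Δp_min = (1.055e-34 J·s) / (2 × 4.280e-08 m)
Δp_min = 1.232e-27 kg·m/s

A wave packet cannot have both a well-defined position and well-defined momentum.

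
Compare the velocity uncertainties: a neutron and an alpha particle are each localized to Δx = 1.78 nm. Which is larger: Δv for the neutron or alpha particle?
The neutron has the larger minimum velocity uncertainty, by a ratio of 4.0.

For both particles, Δp_min = ℏ/(2Δx) = 2.962e-26 kg·m/s (same for both).

The velocity uncertainty is Δv = Δp/m:
- neutron: Δv = 2.962e-26 / 1.675e-27 = 1.769e+01 m/s = 17.686 m/s
- alpha particle: Δv = 2.962e-26 / 6.645e-27 = 4.458e+00 m/s = 4.458 m/s

Ratio: 1.769e+01 / 4.458e+00 = 4.0

The lighter particle has larger velocity uncertainty because Δv ∝ 1/m.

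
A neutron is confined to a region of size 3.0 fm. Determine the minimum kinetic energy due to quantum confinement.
575.590 keV

Using the uncertainty principle:

1. Position uncertainty: Δx ≈ 3.000e-15 m
2. Minimum momentum uncertainty: Δp = ℏ/(2Δx) = 1.758e-20 kg·m/s
3. Minimum kinetic energy:
   KE = (Δp)²/(2m) = (1.758e-20)²/(2 × 1.675e-27 kg)
   KE = 9.222e-14 J = 575.590 keV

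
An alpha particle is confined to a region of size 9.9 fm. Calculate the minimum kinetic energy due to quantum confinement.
13.323 keV

Using the uncertainty principle:

1. Position uncertainty: Δx ≈ 9.900e-15 m
2. Minimum momentum uncertainty: Δp = ℏ/(2Δx) = 5.326e-21 kg·m/s
3. Minimum kinetic energy:
   KE = (Δp)²/(2m) = (5.326e-21)²/(2 × 6.645e-27 kg)
   KE = 2.135e-15 J = 13.323 keV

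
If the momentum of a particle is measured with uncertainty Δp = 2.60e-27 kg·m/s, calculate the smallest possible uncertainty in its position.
20.280 nm

Using the Heisenberg uncertainty principle:
ΔxΔp ≥ ℏ/2

The minimum uncertainty in position is:
Δx_min = ℏ/(2Δp)
Δx_min = (1.055e-34 J·s) / (2 × 2.600e-27 kg·m/s)
Δx_min = 2.028e-08 m = 20.280 nm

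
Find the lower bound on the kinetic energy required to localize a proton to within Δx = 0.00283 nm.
647.711 meV

Localizing a particle requires giving it sufficient momentum uncertainty:

1. From uncertainty principle: Δp ≥ ℏ/(2Δx)
   Δp_min = (1.055e-34 J·s) / (2 × 2.830e-12 m)
   Δp_min = 1.863e-23 kg·m/s

2. This momentum uncertainty corresponds to kinetic energy:
   KE ≈ (Δp)²/(2m) = (1.863e-23)²/(2 × 1.673e-27 kg)
   KE = 1.038e-19 J = 647.711 meV

Tighter localization requires more energy.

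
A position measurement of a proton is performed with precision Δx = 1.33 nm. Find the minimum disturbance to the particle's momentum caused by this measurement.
3.965 × 10^-26 kg·m/s

The uncertainty principle implies that measuring position disturbs momentum:
ΔxΔp ≥ ℏ/2

When we measure position with precision Δx, we necessarily introduce a momentum uncertainty:
Δp ≥ ℏ/(2Δx)
Δp_min = (1.055e-34 J·s) / (2 × 1.330e-09 m)
Δp_min = 3.965e-26 kg·m/s

The more precisely we measure position, the greater the momentum disturbance.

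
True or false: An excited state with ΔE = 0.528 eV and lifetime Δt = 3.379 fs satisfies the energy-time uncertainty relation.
Yes, it satisfies the uncertainty relation.

Calculate the product ΔEΔt:
ΔE = 0.528 eV = 8.459e-20 J
ΔEΔt = (8.459e-20 J) × (3.379e-15 s)
ΔEΔt = 2.858e-34 J·s

Compare to the minimum allowed value ℏ/2:
ℏ/2 = 5.273e-35 J·s

Since ΔEΔt = 2.858e-34 J·s ≥ 5.273e-35 J·s = ℏ/2,
this satisfies the uncertainty relation.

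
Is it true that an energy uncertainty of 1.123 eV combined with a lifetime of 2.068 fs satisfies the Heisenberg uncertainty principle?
Yes, it satisfies the uncertainty relation.

Calculate the product ΔEΔt:
ΔE = 1.123 eV = 1.799e-19 J
ΔEΔt = (1.799e-19 J) × (2.068e-15 s)
ΔEΔt = 3.721e-34 J·s

Compare to the minimum allowed value ℏ/2:
ℏ/2 = 5.273e-35 J·s

Since ΔEΔt = 3.721e-34 J·s ≥ 5.273e-35 J·s = ℏ/2,
this satisfies the uncertainty relation.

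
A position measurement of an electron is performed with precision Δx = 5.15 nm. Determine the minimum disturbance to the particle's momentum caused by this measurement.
1.024 × 10^-26 kg·m/s

The uncertainty principle implies that measuring position disturbs momentum:
ΔxΔp ≥ ℏ/2

When we measure position with precision Δx, we necessarily introduce a momentum uncertainty:
Δp ≥ ℏ/(2Δx)
Δp_min = (1.055e-34 J·s) / (2 × 5.150e-09 m)
Δp_min = 1.024e-26 kg·m/s

The more precisely we measure position, the greater the momentum disturbance.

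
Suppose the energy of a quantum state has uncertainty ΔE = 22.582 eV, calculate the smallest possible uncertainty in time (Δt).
14.574 as

Using the energy-time uncertainty principle:
ΔEΔt ≥ ℏ/2

The minimum uncertainty in time is:
Δt_min = ℏ/(2ΔE)
Δt_min = (1.055e-34 J·s) / (2 × 3.618e-18 J)
Δt_min = 1.457e-17 s = 14.574 as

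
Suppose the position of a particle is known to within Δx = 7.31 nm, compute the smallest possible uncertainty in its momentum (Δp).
7.213 × 10^-27 kg·m/s

Using the Heisenberg uncertainty principle:
ΔxΔp ≥ ℏ/2

The minimum uncertainty in momentum is:
Δp_min = ℏ/(2Δx)
Δp_min = (1.055e-34 J·s) / (2 × 7.310e-09 m)
Δp_min = 7.213e-27 kg·m/s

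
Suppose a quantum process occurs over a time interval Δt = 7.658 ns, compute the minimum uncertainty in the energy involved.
42.975 neV

Using the energy-time uncertainty principle:
ΔEΔt ≥ ℏ/2

The minimum uncertainty in energy is:
ΔE_min = ℏ/(2Δt)
ΔE_min = (1.055e-34 J·s) / (2 × 7.658e-09 s)
ΔE_min = 6.885e-27 J = 42.975 neV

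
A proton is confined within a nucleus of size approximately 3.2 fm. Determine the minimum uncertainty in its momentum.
1.648 × 10^-20 kg·m/s

Using the Heisenberg uncertainty principle:
ΔxΔp ≥ ℏ/2

With Δx ≈ L = 3.200e-15 m (the confinement size):
Δp_min = ℏ/(2Δx)
Δp_min = (1.055e-34 J·s) / (2 × 3.200e-15 m)
Δp_min = 1.648e-20 kg·m/s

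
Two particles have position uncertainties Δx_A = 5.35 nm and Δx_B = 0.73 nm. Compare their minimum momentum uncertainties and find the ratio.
Particle B has the larger minimum momentum uncertainty, by a factor of 7.33.

For each particle, the minimum momentum uncertainty is Δp_min = ℏ/(2Δx):

Particle A: Δp_A = ℏ/(2×5.350e-09 m) = 9.856e-27 kg·m/s
Particle B: Δp_B = ℏ/(2×7.300e-10 m) = 7.223e-26 kg·m/s

Ratio: Δp_B/Δp_A = 7.33

Since Δp_min ∝ 1/Δx, the particle with smaller position uncertainty (B) has larger momentum uncertainty.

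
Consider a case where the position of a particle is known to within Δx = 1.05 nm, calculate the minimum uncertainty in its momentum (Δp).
5.022 × 10^-26 kg·m/s

Using the Heisenberg uncertainty principle:
ΔxΔp ≥ ℏ/2

The minimum uncertainty in momentum is:
Δp_min = ℏ/(2Δx)
Δp_min = (1.055e-34 J·s) / (2 × 1.050e-09 m)
Δp_min = 5.022e-26 kg·m/s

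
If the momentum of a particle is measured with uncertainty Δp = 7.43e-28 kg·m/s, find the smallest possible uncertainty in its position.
70.967 nm

Using the Heisenberg uncertainty principle:
ΔxΔp ≥ ℏ/2

The minimum uncertainty in position is:
Δx_min = ℏ/(2Δp)
Δx_min = (1.055e-34 J·s) / (2 × 7.430e-28 kg·m/s)
Δx_min = 7.097e-08 m = 70.967 nm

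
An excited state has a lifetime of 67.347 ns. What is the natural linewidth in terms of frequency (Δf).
1.182 MHz

Using the energy-time uncertainty principle and E = hf:
ΔEΔt ≥ ℏ/2
hΔf·Δt ≥ ℏ/2

The minimum frequency uncertainty is:
Δf = ℏ/(2hτ) = 1/(4πτ)
Δf = 1/(4π × 6.735e-08 s)
Δf = 1.182e+06 Hz = 1.182 MHz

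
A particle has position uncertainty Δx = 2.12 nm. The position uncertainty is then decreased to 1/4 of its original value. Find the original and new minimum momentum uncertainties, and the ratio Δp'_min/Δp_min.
Original Δp_min = 2.487 × 10^-26 kg·m/s; new Δp'_min = 9.949 × 10^-26 kg·m/s; ratio Δp'_min/Δp_min = 4.

From the uncertainty principle ΔxΔp ≥ ℏ/2, the minimum momentum uncertainty is Δp_min = ℏ/(2Δx).

Original (Δx = 2.12 nm = 2.120e-09 m):
Δp_min = (1.055e-34 J·s)/(2 × 2.120e-09 m) = 2.487e-26 kg·m/s

When Δx → (1/4)Δx:
Δp'_min = ℏ/(2 × (1/4)Δx) = 4 × ℏ/(2Δx) = 4 × Δp_min
Δp'_min = 4 × 2.487e-26 kg·m/s = 9.949e-26 kg·m/s

Since Δp_min ∝ 1/Δx, when Δx is decreased to 1/4 of its original value, Δp_min increases to 4 times its original value.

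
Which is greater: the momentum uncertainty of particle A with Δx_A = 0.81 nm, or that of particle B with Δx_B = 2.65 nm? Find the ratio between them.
Particle A has the larger minimum momentum uncertainty, by a factor of 3.27.

For each particle, the minimum momentum uncertainty is Δp_min = ℏ/(2Δx):

Particle A: Δp_A = ℏ/(2×8.100e-10 m) = 6.510e-26 kg·m/s
Particle B: Δp_B = ℏ/(2×2.650e-09 m) = 1.990e-26 kg·m/s

Ratio: Δp_A/Δp_B = 3.27

Since Δp_min ∝ 1/Δx, the particle with smaller position uncertainty (A) has larger momentum uncertainty.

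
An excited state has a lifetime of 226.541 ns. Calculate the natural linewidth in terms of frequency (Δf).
351.272 kHz

Using the energy-time uncertainty principle and E = hf:
ΔEΔt ≥ ℏ/2
hΔf·Δt ≥ ℏ/2

The minimum frequency uncertainty is:
Δf = ℏ/(2hτ) = 1/(4πτ)
Δf = 1/(4π × 2.265e-07 s)
Δf = 3.513e+05 Hz = 351.272 kHz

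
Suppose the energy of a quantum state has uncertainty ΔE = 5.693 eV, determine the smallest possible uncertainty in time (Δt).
57.809 as

Using the energy-time uncertainty principle:
ΔEΔt ≥ ℏ/2

The minimum uncertainty in time is:
Δt_min = ℏ/(2ΔE)
Δt_min = (1.055e-34 J·s) / (2 × 9.121e-19 J)
Δt_min = 5.781e-17 s = 57.809 as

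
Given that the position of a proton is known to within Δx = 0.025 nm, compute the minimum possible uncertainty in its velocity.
1.261 km/s

Using the Heisenberg uncertainty principle and Δp = mΔv:
ΔxΔp ≥ ℏ/2
Δx(mΔv) ≥ ℏ/2

The minimum uncertainty in velocity is:
Δv_min = ℏ/(2mΔx)
Δv_min = (1.055e-34 J·s) / (2 × 1.673e-27 kg × 2.500e-11 m)
Δv_min = 1.261e+03 m/s = 1.261 km/s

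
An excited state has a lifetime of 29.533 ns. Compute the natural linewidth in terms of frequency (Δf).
2.695 MHz

Using the energy-time uncertainty principle and E = hf:
ΔEΔt ≥ ℏ/2
hΔf·Δt ≥ ℏ/2

The minimum frequency uncertainty is:
Δf = ℏ/(2hτ) = 1/(4πτ)
Δf = 1/(4π × 2.953e-08 s)
Δf = 2.695e+06 Hz = 2.695 MHz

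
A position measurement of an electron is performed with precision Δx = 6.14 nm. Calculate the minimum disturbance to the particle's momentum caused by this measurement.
8.588 × 10^-27 kg·m/s

The uncertainty principle implies that measuring position disturbs momentum:
ΔxΔp ≥ ℏ/2

When we measure position with precision Δx, we necessarily introduce a momentum uncertainty:
Δp ≥ ℏ/(2Δx)
Δp_min = (1.055e-34 J·s) / (2 × 6.140e-09 m)
Δp_min = 8.588e-27 kg·m/s

The more precisely we measure position, the greater the momentum disturbance.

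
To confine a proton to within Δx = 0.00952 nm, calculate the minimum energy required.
57.237 meV

Localizing a particle requires giving it sufficient momentum uncertainty:

1. From uncertainty principle: Δp ≥ ℏ/(2Δx)
   Δp_min = (1.055e-34 J·s) / (2 × 9.520e-12 m)
   Δp_min = 5.539e-24 kg·m/s

2. This momentum uncertainty corresponds to kinetic energy:
   KE ≈ (Δp)²/(2m) = (5.539e-24)²/(2 × 1.673e-27 kg)
   KE = 9.170e-21 J = 57.237 meV

Tighter localization requires more energy.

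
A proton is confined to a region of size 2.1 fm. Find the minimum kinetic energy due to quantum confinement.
1.176 MeV

Using the uncertainty principle:

1. Position uncertainty: Δx ≈ 2.100e-15 m
2. Minimum momentum uncertainty: Δp = ℏ/(2Δx) = 2.511e-20 kg·m/s
3. Minimum kinetic energy:
   KE = (Δp)²/(2m) = (2.511e-20)²/(2 × 1.673e-27 kg)
   KE = 1.885e-13 J = 1.176 MeV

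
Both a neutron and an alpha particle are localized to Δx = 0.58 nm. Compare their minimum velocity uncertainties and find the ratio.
The neutron has the larger minimum velocity uncertainty, by a ratio of 4.0.

For both particles, Δp_min = ℏ/(2Δx) = 9.091e-26 kg·m/s (same for both).

The velocity uncertainty is Δv = Δp/m:
- neutron: Δv = 9.091e-26 / 1.675e-27 = 5.428e+01 m/s = 54.278 m/s
- alpha particle: Δv = 9.091e-26 / 6.645e-27 = 1.368e+01 m/s = 13.682 m/s

Ratio: 5.428e+01 / 1.368e+01 = 4.0

The lighter particle has larger velocity uncertainty because Δv ∝ 1/m.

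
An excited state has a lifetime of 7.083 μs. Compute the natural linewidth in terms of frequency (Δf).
11.235 kHz

Using the energy-time uncertainty principle and E = hf:
ΔEΔt ≥ ℏ/2
hΔf·Δt ≥ ℏ/2

The minimum frequency uncertainty is:
Δf = ℏ/(2hτ) = 1/(4πτ)
Δf = 1/(4π × 7.083e-06 s)
Δf = 1.123e+04 Hz = 11.235 kHz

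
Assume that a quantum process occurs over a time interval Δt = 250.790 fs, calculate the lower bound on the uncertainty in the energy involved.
1.312 meV

Using the energy-time uncertainty principle:
ΔEΔt ≥ ℏ/2

The minimum uncertainty in energy is:
ΔE_min = ℏ/(2Δt)
ΔE_min = (1.055e-34 J·s) / (2 × 2.508e-13 s)
ΔE_min = 2.102e-22 J = 1.312 meV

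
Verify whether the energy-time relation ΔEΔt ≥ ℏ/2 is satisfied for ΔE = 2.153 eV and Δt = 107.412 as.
No, it violates the uncertainty relation.

Calculate the product ΔEΔt:
ΔE = 2.153 eV = 3.449e-19 J
ΔEΔt = (3.449e-19 J) × (1.074e-16 s)
ΔEΔt = 3.705e-35 J·s

Compare to the minimum allowed value ℏ/2:
ℏ/2 = 5.273e-35 J·s

Since ΔEΔt = 3.705e-35 J·s < 5.273e-35 J·s = ℏ/2,
this violates the uncertainty relation.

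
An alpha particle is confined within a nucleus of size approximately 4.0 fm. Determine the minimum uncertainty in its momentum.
1.318 × 10^-20 kg·m/s

Using the Heisenberg uncertainty principle:
ΔxΔp ≥ ℏ/2

With Δx ≈ L = 4.000e-15 m (the confinement size):
Δp_min = ℏ/(2Δx)
Δp_min = (1.055e-34 J·s) / (2 × 4.000e-15 m)
Δp_min = 1.318e-20 kg·m/s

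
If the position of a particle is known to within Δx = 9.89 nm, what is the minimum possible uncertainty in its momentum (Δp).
5.332 × 10^-27 kg·m/s

Using the Heisenberg uncertainty principle:
ΔxΔp ≥ ℏ/2

The minimum uncertainty in momentum is:
Δp_min = ℏ/(2Δx)
Δp_min = (1.055e-34 J·s) / (2 × 9.890e-09 m)
Δp_min = 5.332e-27 kg·m/s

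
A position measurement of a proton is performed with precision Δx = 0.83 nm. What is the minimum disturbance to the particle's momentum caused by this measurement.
6.353 × 10^-26 kg·m/s

The uncertainty principle implies that measuring position disturbs momentum:
ΔxΔp ≥ ℏ/2

When we measure position with precision Δx, we necessarily introduce a momentum uncertainty:
Δp ≥ ℏ/(2Δx)
Δp_min = (1.055e-34 J·s) / (2 × 8.300e-10 m)
Δp_min = 6.353e-26 kg·m/s

The more precisely we measure position, the greater the momentum disturbance.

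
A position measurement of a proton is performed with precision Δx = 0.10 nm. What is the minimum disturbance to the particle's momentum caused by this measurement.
5.273 × 10^-25 kg·m/s

The uncertainty principle implies that measuring position disturbs momentum:
ΔxΔp ≥ ℏ/2

When we measure position with precision Δx, we necessarily introduce a momentum uncertainty:
Δp ≥ ℏ/(2Δx)
Δp_min = (1.055e-34 J·s) / (2 × 1.000e-10 m)
Δp_min = 5.273e-25 kg·m/s

The more precisely we measure position, the greater the momentum disturbance.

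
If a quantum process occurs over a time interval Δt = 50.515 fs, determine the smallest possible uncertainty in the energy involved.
6.515 meV

Using the energy-time uncertainty principle:
ΔEΔt ≥ ℏ/2

The minimum uncertainty in energy is:
ΔE_min = ℏ/(2Δt)
ΔE_min = (1.055e-34 J·s) / (2 × 5.051e-14 s)
ΔE_min = 1.044e-21 J = 6.515 meV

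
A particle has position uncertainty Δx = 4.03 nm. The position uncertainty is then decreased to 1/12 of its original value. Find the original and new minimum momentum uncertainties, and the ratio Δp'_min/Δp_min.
Original Δp_min = 1.308 × 10^-26 kg·m/s; new Δp'_min = 1.570 × 10^-25 kg·m/s; ratio Δp'_min/Δp_min = 12.

From the uncertainty principle ΔxΔp ≥ ℏ/2, the minimum momentum uncertainty is Δp_min = ℏ/(2Δx).

Original (Δx = 4.03 nm = 4.030e-09 m):
Δp_min = (1.055e-34 J·s)/(2 × 4.030e-09 m) = 1.308e-26 kg·m/s

When Δx → (1/12)Δx:
Δp'_min = ℏ/(2 × (1/12)Δx) = 12 × ℏ/(2Δx) = 12 × Δp_min
Δp'_min = 12 × 1.308e-26 kg·m/s = 1.570e-25 kg·m/s

Since Δp_min ∝ 1/Δx, when Δx is decreased to 1/12 of its original value, Δp_min increases to 12 times its original value.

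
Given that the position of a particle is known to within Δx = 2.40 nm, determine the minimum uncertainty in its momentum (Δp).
2.197 × 10^-26 kg·m/s

Using the Heisenberg uncertainty principle:
ΔxΔp ≥ ℏ/2

The minimum uncertainty in momentum is:
Δp_min = ℏ/(2Δx)
Δp_min = (1.055e-34 J·s) / (2 × 2.400e-09 m)
Δp_min = 2.197e-26 kg·m/s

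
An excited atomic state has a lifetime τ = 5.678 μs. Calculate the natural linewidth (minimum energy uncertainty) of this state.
57.962 peV

Using the energy-time uncertainty principle:
ΔEΔt ≥ ℏ/2

The lifetime τ represents the time uncertainty Δt.
The natural linewidth (minimum energy uncertainty) is:

ΔE = ℏ/(2τ)
ΔE = (1.055e-34 J·s) / (2 × 5.678e-06 s)
ΔE = 9.286e-30 J = 57.962 peV

This natural linewidth limits the precision of spectroscopic measurements.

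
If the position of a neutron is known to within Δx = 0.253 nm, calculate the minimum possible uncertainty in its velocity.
124.431 m/s

Using the Heisenberg uncertainty principle and Δp = mΔv:
ΔxΔp ≥ ℏ/2
Δx(mΔv) ≥ ℏ/2

The minimum uncertainty in velocity is:
Δv_min = ℏ/(2mΔx)
Δv_min = (1.055e-34 J·s) / (2 × 1.675e-27 kg × 2.530e-10 m)
Δv_min = 1.244e+02 m/s = 124.431 m/s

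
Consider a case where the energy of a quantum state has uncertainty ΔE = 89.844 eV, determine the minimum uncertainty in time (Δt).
3.663 as

Using the energy-time uncertainty principle:
ΔEΔt ≥ ℏ/2

The minimum uncertainty in time is:
Δt_min = ℏ/(2ΔE)
Δt_min = (1.055e-34 J·s) / (2 × 1.439e-17 J)
Δt_min = 3.663e-18 s = 3.663 as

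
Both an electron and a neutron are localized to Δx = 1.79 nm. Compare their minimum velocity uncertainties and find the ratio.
The electron has the larger minimum velocity uncertainty, by a ratio of 1838.7.

For both particles, Δp_min = ℏ/(2Δx) = 2.946e-26 kg·m/s (same for both).

The velocity uncertainty is Δv = Δp/m:
- electron: Δv = 2.946e-26 / 9.109e-31 = 3.234e+04 m/s = 32.337 km/s
- neutron: Δv = 2.946e-26 / 1.675e-27 = 1.759e+01 m/s = 17.587 m/s

Ratio: 3.234e+04 / 1.759e+01 = 1838.7

The lighter particle has larger velocity uncertainty because Δv ∝ 1/m.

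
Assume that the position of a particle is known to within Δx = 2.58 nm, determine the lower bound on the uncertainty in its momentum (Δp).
2.044 × 10^-26 kg·m/s

Using the Heisenberg uncertainty principle:
ΔxΔp ≥ ℏ/2

The minimum uncertainty in momentum is:
Δp_min = ℏ/(2Δx)
Δp_min = (1.055e-34 J·s) / (2 × 2.580e-09 m)
Δp_min = 2.044e-26 kg·m/s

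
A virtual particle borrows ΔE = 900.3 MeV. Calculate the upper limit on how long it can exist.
3.656 × 10^-25 s

Using the energy-time uncertainty principle:
ΔEΔt ≥ ℏ/2

For a virtual particle borrowing energy ΔE, the maximum lifetime is:
Δt_max = ℏ/(2ΔE)

Converting energy:
ΔE = 900.3 MeV = 1.442e-10 J

Δt_max = (1.055e-34 J·s) / (2 × 1.442e-10 J)
Δt_max = 3.656e-25 s = 3.656 × 10^-25 s

Virtual particles with higher borrowed energy exist for shorter times.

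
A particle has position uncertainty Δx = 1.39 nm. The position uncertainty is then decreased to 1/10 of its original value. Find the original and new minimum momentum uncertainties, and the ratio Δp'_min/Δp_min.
Original Δp_min = 3.793 × 10^-26 kg·m/s; new Δp'_min = 3.793 × 10^-25 kg·m/s; ratio Δp'_min/Δp_min = 10.

From the uncertainty principle ΔxΔp ≥ ℏ/2, the minimum momentum uncertainty is Δp_min = ℏ/(2Δx).

Original (Δx = 1.39 nm = 1.390e-09 m):
Δp_min = (1.055e-34 J·s)/(2 × 1.390e-09 m) = 3.793e-26 kg·m/s

When Δx → (1/10)Δx:
Δp'_min = ℏ/(2 × (1/10)Δx) = 10 × ℏ/(2Δx) = 10 × Δp_min
Δp'_min = 10 × 3.793e-26 kg·m/s = 3.793e-25 kg·m/s

Since Δp_min ∝ 1/Δx, when Δx is decreased to 1/10 of its original value, Δp_min increases to 10 times its original value.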